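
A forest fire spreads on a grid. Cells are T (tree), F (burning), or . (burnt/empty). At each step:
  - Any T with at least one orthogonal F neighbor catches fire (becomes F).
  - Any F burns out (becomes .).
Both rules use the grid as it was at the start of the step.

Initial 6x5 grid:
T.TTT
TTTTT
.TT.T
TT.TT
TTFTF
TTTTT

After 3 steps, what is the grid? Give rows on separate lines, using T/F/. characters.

Step 1: 5 trees catch fire, 2 burn out
  T.TTT
  TTTTT
  .TT.T
  TT.TF
  TF.F.
  TTFTF
Step 2: 6 trees catch fire, 5 burn out
  T.TTT
  TTTTT
  .TT.F
  TF.F.
  F....
  TF.F.
Step 3: 4 trees catch fire, 6 burn out
  T.TTT
  TTTTF
  .FT..
  F....
  .....
  F....

T.TTT
TTTTF
.FT..
F....
.....
F....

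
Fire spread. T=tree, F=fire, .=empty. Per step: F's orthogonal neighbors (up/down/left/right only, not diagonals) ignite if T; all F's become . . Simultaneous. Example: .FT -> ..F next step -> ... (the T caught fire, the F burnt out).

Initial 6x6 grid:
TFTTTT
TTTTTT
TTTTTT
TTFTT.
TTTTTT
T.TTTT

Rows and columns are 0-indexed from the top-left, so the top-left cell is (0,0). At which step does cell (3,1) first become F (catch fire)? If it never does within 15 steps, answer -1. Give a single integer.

Step 1: cell (3,1)='F' (+7 fires, +2 burnt)
  -> target ignites at step 1
Step 2: cell (3,1)='.' (+10 fires, +7 burnt)
Step 3: cell (3,1)='.' (+7 fires, +10 burnt)
Step 4: cell (3,1)='.' (+6 fires, +7 burnt)
Step 5: cell (3,1)='.' (+2 fires, +6 burnt)
Step 6: cell (3,1)='.' (+0 fires, +2 burnt)
  fire out at step 6

1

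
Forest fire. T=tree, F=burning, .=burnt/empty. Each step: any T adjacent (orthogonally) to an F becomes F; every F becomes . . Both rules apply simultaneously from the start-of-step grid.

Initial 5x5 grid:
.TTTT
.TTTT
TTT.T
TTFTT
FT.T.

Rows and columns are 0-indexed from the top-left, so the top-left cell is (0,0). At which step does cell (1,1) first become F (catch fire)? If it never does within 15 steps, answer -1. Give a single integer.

Step 1: cell (1,1)='T' (+5 fires, +2 burnt)
Step 2: cell (1,1)='T' (+5 fires, +5 burnt)
Step 3: cell (1,1)='F' (+4 fires, +5 burnt)
  -> target ignites at step 3
Step 4: cell (1,1)='.' (+3 fires, +4 burnt)
Step 5: cell (1,1)='.' (+1 fires, +3 burnt)
Step 6: cell (1,1)='.' (+0 fires, +1 burnt)
  fire out at step 6

3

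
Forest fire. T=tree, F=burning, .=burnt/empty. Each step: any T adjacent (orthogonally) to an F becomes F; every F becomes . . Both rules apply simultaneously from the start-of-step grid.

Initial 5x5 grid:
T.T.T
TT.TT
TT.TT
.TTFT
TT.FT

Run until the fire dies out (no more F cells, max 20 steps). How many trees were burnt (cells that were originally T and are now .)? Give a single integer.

Step 1: +4 fires, +2 burnt (F count now 4)
Step 2: +3 fires, +4 burnt (F count now 3)
Step 3: +3 fires, +3 burnt (F count now 3)
Step 4: +4 fires, +3 burnt (F count now 4)
Step 5: +1 fires, +4 burnt (F count now 1)
Step 6: +1 fires, +1 burnt (F count now 1)
Step 7: +0 fires, +1 burnt (F count now 0)
Fire out after step 7
Initially T: 17, now '.': 24
Total burnt (originally-T cells now '.'): 16

Answer: 16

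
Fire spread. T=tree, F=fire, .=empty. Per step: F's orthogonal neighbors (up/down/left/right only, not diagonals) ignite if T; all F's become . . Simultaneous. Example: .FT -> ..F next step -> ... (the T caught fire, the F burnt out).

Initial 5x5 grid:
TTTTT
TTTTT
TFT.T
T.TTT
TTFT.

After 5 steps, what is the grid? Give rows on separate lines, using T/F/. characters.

Step 1: 6 trees catch fire, 2 burn out
  TTTTT
  TFTTT
  F.F.T
  T.FTT
  TF.F.
Step 2: 6 trees catch fire, 6 burn out
  TFTTT
  F.FTT
  ....T
  F..FT
  F....
Step 3: 4 trees catch fire, 6 burn out
  F.FTT
  ...FT
  ....T
  ....F
  .....
Step 4: 3 trees catch fire, 4 burn out
  ...FT
  ....F
  ....F
  .....
  .....
Step 5: 1 trees catch fire, 3 burn out
  ....F
  .....
  .....
  .....
  .....

....F
.....
.....
.....
.....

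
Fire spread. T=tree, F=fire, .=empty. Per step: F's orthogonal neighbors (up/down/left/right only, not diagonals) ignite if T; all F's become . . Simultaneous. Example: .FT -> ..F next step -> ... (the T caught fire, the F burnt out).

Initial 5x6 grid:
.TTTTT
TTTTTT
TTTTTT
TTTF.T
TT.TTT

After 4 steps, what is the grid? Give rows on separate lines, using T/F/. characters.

Step 1: 3 trees catch fire, 1 burn out
  .TTTTT
  TTTTTT
  TTTFTT
  TTF..T
  TT.FTT
Step 2: 5 trees catch fire, 3 burn out
  .TTTTT
  TTTFTT
  TTF.FT
  TF...T
  TT..FT
Step 3: 8 trees catch fire, 5 burn out
  .TTFTT
  TTF.FT
  TF...F
  F....T
  TF...F
Step 4: 7 trees catch fire, 8 burn out
  .TF.FT
  TF...F
  F.....
  .....F
  F.....

.TF.FT
TF...F
F.....
.....F
F.....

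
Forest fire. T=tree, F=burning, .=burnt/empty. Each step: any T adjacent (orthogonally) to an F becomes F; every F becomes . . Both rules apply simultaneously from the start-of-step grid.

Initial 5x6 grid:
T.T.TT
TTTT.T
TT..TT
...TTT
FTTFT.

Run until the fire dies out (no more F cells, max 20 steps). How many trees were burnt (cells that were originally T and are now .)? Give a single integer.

Step 1: +4 fires, +2 burnt (F count now 4)
Step 2: +1 fires, +4 burnt (F count now 1)
Step 3: +2 fires, +1 burnt (F count now 2)
Step 4: +1 fires, +2 burnt (F count now 1)
Step 5: +1 fires, +1 burnt (F count now 1)
Step 6: +1 fires, +1 burnt (F count now 1)
Step 7: +1 fires, +1 burnt (F count now 1)
Step 8: +0 fires, +1 burnt (F count now 0)
Fire out after step 8
Initially T: 19, now '.': 22
Total burnt (originally-T cells now '.'): 11

Answer: 11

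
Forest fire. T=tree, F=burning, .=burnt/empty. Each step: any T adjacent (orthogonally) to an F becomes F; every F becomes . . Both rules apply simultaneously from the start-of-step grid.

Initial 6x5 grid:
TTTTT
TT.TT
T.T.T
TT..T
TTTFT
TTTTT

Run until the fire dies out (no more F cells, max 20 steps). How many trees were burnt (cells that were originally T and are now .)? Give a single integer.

Step 1: +3 fires, +1 burnt (F count now 3)
Step 2: +4 fires, +3 burnt (F count now 4)
Step 3: +4 fires, +4 burnt (F count now 4)
Step 4: +3 fires, +4 burnt (F count now 3)
Step 5: +3 fires, +3 burnt (F count now 3)
Step 6: +2 fires, +3 burnt (F count now 2)
Step 7: +3 fires, +2 burnt (F count now 3)
Step 8: +1 fires, +3 burnt (F count now 1)
Step 9: +0 fires, +1 burnt (F count now 0)
Fire out after step 9
Initially T: 24, now '.': 29
Total burnt (originally-T cells now '.'): 23

Answer: 23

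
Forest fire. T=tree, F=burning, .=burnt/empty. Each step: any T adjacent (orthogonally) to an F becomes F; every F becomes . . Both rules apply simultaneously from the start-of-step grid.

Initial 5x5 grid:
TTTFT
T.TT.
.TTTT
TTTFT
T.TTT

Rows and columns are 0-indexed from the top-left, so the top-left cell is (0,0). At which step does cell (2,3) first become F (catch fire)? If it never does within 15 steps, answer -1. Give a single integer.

Step 1: cell (2,3)='F' (+7 fires, +2 burnt)
  -> target ignites at step 1
Step 2: cell (2,3)='.' (+7 fires, +7 burnt)
Step 3: cell (2,3)='.' (+3 fires, +7 burnt)
Step 4: cell (2,3)='.' (+2 fires, +3 burnt)
Step 5: cell (2,3)='.' (+0 fires, +2 burnt)
  fire out at step 5

1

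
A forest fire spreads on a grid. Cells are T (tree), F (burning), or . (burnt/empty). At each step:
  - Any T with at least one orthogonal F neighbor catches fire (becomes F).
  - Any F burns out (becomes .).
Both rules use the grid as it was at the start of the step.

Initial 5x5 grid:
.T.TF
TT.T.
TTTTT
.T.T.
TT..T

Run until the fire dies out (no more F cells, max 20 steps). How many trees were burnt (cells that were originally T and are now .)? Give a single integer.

Step 1: +1 fires, +1 burnt (F count now 1)
Step 2: +1 fires, +1 burnt (F count now 1)
Step 3: +1 fires, +1 burnt (F count now 1)
Step 4: +3 fires, +1 burnt (F count now 3)
Step 5: +1 fires, +3 burnt (F count now 1)
Step 6: +3 fires, +1 burnt (F count now 3)
Step 7: +3 fires, +3 burnt (F count now 3)
Step 8: +1 fires, +3 burnt (F count now 1)
Step 9: +0 fires, +1 burnt (F count now 0)
Fire out after step 9
Initially T: 15, now '.': 24
Total burnt (originally-T cells now '.'): 14

Answer: 14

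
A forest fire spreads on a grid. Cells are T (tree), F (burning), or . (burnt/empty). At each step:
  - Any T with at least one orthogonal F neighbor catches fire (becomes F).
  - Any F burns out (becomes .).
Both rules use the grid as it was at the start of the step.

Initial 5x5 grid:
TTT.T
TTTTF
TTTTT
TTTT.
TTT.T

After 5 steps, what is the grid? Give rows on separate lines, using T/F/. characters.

Step 1: 3 trees catch fire, 1 burn out
  TTT.F
  TTTF.
  TTTTF
  TTTT.
  TTT.T
Step 2: 2 trees catch fire, 3 burn out
  TTT..
  TTF..
  TTTF.
  TTTT.
  TTT.T
Step 3: 4 trees catch fire, 2 burn out
  TTF..
  TF...
  TTF..
  TTTF.
  TTT.T
Step 4: 4 trees catch fire, 4 burn out
  TF...
  F....
  TF...
  TTF..
  TTT.T
Step 5: 4 trees catch fire, 4 burn out
  F....
  .....
  F....
  TF...
  TTF.T

F....
.....
F....
TF...
TTF.T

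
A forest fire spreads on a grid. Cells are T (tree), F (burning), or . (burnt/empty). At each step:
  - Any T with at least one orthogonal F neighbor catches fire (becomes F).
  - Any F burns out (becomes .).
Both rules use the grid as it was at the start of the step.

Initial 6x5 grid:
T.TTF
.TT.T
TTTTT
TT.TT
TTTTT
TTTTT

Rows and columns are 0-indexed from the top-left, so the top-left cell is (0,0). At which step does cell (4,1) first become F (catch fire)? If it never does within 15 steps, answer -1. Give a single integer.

Step 1: cell (4,1)='T' (+2 fires, +1 burnt)
Step 2: cell (4,1)='T' (+2 fires, +2 burnt)
Step 3: cell (4,1)='T' (+3 fires, +2 burnt)
Step 4: cell (4,1)='T' (+4 fires, +3 burnt)
Step 5: cell (4,1)='T' (+3 fires, +4 burnt)
Step 6: cell (4,1)='T' (+4 fires, +3 burnt)
Step 7: cell (4,1)='F' (+3 fires, +4 burnt)
  -> target ignites at step 7
Step 8: cell (4,1)='.' (+2 fires, +3 burnt)
Step 9: cell (4,1)='.' (+1 fires, +2 burnt)
Step 10: cell (4,1)='.' (+0 fires, +1 burnt)
  fire out at step 10

7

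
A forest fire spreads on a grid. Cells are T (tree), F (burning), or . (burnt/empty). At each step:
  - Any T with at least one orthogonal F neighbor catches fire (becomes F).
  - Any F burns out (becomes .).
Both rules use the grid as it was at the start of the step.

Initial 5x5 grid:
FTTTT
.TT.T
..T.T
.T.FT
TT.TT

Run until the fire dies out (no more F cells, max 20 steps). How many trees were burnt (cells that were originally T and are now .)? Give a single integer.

Step 1: +3 fires, +2 burnt (F count now 3)
Step 2: +4 fires, +3 burnt (F count now 4)
Step 3: +3 fires, +4 burnt (F count now 3)
Step 4: +2 fires, +3 burnt (F count now 2)
Step 5: +0 fires, +2 burnt (F count now 0)
Fire out after step 5
Initially T: 15, now '.': 22
Total burnt (originally-T cells now '.'): 12

Answer: 12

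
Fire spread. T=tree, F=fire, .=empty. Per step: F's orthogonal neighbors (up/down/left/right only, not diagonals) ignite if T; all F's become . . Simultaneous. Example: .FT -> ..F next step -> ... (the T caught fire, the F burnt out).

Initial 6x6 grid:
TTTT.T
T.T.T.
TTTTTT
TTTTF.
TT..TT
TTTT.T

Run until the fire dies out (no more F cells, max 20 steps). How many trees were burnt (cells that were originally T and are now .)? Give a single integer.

Answer: 26

Derivation:
Step 1: +3 fires, +1 burnt (F count now 3)
Step 2: +5 fires, +3 burnt (F count now 5)
Step 3: +3 fires, +5 burnt (F count now 3)
Step 4: +4 fires, +3 burnt (F count now 4)
Step 5: +4 fires, +4 burnt (F count now 4)
Step 6: +5 fires, +4 burnt (F count now 5)
Step 7: +2 fires, +5 burnt (F count now 2)
Step 8: +0 fires, +2 burnt (F count now 0)
Fire out after step 8
Initially T: 27, now '.': 35
Total burnt (originally-T cells now '.'): 26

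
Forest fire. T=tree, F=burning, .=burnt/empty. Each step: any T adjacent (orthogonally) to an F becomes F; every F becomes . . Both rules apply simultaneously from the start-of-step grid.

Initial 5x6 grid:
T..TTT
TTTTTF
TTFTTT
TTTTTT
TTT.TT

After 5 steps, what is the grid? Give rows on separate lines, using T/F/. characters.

Step 1: 7 trees catch fire, 2 burn out
  T..TTF
  TTFTF.
  TF.FTF
  TTFTTT
  TTT.TT
Step 2: 9 trees catch fire, 7 burn out
  T..TF.
  TF.F..
  F...F.
  TF.FTF
  TTF.TT
Step 3: 6 trees catch fire, 9 burn out
  T..F..
  F.....
  ......
  F...F.
  TF..TF
Step 4: 3 trees catch fire, 6 burn out
  F.....
  ......
  ......
  ......
  F...F.
Step 5: 0 trees catch fire, 3 burn out
  ......
  ......
  ......
  ......
  ......

......
......
......
......
......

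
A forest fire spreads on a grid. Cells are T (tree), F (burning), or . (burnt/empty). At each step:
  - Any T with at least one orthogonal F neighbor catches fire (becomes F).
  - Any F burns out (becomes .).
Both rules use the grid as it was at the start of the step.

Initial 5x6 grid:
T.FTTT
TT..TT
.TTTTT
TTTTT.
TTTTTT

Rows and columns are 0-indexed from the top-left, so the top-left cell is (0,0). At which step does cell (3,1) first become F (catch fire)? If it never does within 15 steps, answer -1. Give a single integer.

Step 1: cell (3,1)='T' (+1 fires, +1 burnt)
Step 2: cell (3,1)='T' (+1 fires, +1 burnt)
Step 3: cell (3,1)='T' (+2 fires, +1 burnt)
Step 4: cell (3,1)='T' (+2 fires, +2 burnt)
Step 5: cell (3,1)='T' (+3 fires, +2 burnt)
Step 6: cell (3,1)='T' (+3 fires, +3 burnt)
Step 7: cell (3,1)='T' (+4 fires, +3 burnt)
Step 8: cell (3,1)='F' (+3 fires, +4 burnt)
  -> target ignites at step 8
Step 9: cell (3,1)='.' (+3 fires, +3 burnt)
Step 10: cell (3,1)='.' (+2 fires, +3 burnt)
Step 11: cell (3,1)='.' (+0 fires, +2 burnt)
  fire out at step 11

8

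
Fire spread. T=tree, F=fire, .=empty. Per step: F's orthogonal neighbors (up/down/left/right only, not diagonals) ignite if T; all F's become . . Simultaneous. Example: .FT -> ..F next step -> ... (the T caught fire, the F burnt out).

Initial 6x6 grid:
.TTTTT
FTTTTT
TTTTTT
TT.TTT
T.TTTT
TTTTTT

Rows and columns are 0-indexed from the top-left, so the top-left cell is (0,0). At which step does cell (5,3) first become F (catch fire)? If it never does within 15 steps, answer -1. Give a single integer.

Step 1: cell (5,3)='T' (+2 fires, +1 burnt)
Step 2: cell (5,3)='T' (+4 fires, +2 burnt)
Step 3: cell (5,3)='T' (+5 fires, +4 burnt)
Step 4: cell (5,3)='T' (+4 fires, +5 burnt)
Step 5: cell (5,3)='T' (+5 fires, +4 burnt)
Step 6: cell (5,3)='T' (+5 fires, +5 burnt)
Step 7: cell (5,3)='F' (+4 fires, +5 burnt)
  -> target ignites at step 7
Step 8: cell (5,3)='.' (+2 fires, +4 burnt)
Step 9: cell (5,3)='.' (+1 fires, +2 burnt)
Step 10: cell (5,3)='.' (+0 fires, +1 burnt)
  fire out at step 10

7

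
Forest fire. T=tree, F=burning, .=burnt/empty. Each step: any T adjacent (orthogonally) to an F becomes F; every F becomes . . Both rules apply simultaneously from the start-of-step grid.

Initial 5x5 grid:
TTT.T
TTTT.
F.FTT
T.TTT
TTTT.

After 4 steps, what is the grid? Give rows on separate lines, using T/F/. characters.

Step 1: 5 trees catch fire, 2 burn out
  TTT.T
  FTFT.
  ...FT
  F.FTT
  TTTT.
Step 2: 8 trees catch fire, 5 burn out
  FTF.T
  .F.F.
  ....F
  ...FT
  FTFT.
Step 3: 4 trees catch fire, 8 burn out
  .F..T
  .....
  .....
  ....F
  .F.F.
Step 4: 0 trees catch fire, 4 burn out
  ....T
  .....
  .....
  .....
  .....

....T
.....
.....
.....
.....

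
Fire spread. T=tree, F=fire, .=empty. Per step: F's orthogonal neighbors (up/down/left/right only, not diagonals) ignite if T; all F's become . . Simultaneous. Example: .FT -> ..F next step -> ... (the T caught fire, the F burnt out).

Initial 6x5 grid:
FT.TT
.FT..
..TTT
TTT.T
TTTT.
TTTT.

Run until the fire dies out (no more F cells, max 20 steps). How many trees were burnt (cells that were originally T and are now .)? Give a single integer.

Answer: 17

Derivation:
Step 1: +2 fires, +2 burnt (F count now 2)
Step 2: +1 fires, +2 burnt (F count now 1)
Step 3: +2 fires, +1 burnt (F count now 2)
Step 4: +3 fires, +2 burnt (F count now 3)
Step 5: +5 fires, +3 burnt (F count now 5)
Step 6: +3 fires, +5 burnt (F count now 3)
Step 7: +1 fires, +3 burnt (F count now 1)
Step 8: +0 fires, +1 burnt (F count now 0)
Fire out after step 8
Initially T: 19, now '.': 28
Total burnt (originally-T cells now '.'): 17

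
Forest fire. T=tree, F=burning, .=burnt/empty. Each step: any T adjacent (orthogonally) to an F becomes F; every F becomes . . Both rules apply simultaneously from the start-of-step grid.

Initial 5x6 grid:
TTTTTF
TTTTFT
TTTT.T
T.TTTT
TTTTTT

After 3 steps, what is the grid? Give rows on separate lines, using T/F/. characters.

Step 1: 3 trees catch fire, 2 burn out
  TTTTF.
  TTTF.F
  TTTT.T
  T.TTTT
  TTTTTT
Step 2: 4 trees catch fire, 3 burn out
  TTTF..
  TTF...
  TTTF.F
  T.TTTT
  TTTTTT
Step 3: 5 trees catch fire, 4 burn out
  TTF...
  TF....
  TTF...
  T.TFTF
  TTTTTT

TTF...
TF....
TTF...
T.TFTF
TTTTTT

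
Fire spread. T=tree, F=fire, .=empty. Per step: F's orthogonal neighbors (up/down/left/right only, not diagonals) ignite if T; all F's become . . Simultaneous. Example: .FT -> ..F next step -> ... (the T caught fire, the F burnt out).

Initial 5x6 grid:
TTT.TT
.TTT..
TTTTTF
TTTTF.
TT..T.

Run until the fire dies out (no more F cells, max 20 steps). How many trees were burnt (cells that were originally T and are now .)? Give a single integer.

Step 1: +3 fires, +2 burnt (F count now 3)
Step 2: +2 fires, +3 burnt (F count now 2)
Step 3: +3 fires, +2 burnt (F count now 3)
Step 4: +4 fires, +3 burnt (F count now 4)
Step 5: +4 fires, +4 burnt (F count now 4)
Step 6: +1 fires, +4 burnt (F count now 1)
Step 7: +1 fires, +1 burnt (F count now 1)
Step 8: +0 fires, +1 burnt (F count now 0)
Fire out after step 8
Initially T: 20, now '.': 28
Total burnt (originally-T cells now '.'): 18

Answer: 18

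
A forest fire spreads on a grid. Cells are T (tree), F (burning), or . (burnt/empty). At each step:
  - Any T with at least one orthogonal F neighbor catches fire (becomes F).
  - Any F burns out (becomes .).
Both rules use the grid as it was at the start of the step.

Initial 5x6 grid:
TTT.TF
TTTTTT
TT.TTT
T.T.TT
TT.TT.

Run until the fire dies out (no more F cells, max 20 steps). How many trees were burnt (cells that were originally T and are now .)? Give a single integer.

Step 1: +2 fires, +1 burnt (F count now 2)
Step 2: +2 fires, +2 burnt (F count now 2)
Step 3: +3 fires, +2 burnt (F count now 3)
Step 4: +3 fires, +3 burnt (F count now 3)
Step 5: +3 fires, +3 burnt (F count now 3)
Step 6: +4 fires, +3 burnt (F count now 4)
Step 7: +2 fires, +4 burnt (F count now 2)
Step 8: +1 fires, +2 burnt (F count now 1)
Step 9: +1 fires, +1 burnt (F count now 1)
Step 10: +1 fires, +1 burnt (F count now 1)
Step 11: +0 fires, +1 burnt (F count now 0)
Fire out after step 11
Initially T: 23, now '.': 29
Total burnt (originally-T cells now '.'): 22

Answer: 22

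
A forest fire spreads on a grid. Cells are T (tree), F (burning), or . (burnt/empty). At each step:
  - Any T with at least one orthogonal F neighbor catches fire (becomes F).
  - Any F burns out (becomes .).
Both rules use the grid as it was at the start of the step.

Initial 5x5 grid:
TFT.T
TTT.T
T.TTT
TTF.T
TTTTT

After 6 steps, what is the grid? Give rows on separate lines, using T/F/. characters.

Step 1: 6 trees catch fire, 2 burn out
  F.F.T
  TFT.T
  T.FTT
  TF..T
  TTFTT
Step 2: 6 trees catch fire, 6 burn out
  ....T
  F.F.T
  T..FT
  F...T
  TF.FT
Step 3: 4 trees catch fire, 6 burn out
  ....T
  ....T
  F...F
  ....T
  F...F
Step 4: 2 trees catch fire, 4 burn out
  ....T
  ....F
  .....
  ....F
  .....
Step 5: 1 trees catch fire, 2 burn out
  ....F
  .....
  .....
  .....
  .....
Step 6: 0 trees catch fire, 1 burn out
  .....
  .....
  .....
  .....
  .....

.....
.....
.....
.....
.....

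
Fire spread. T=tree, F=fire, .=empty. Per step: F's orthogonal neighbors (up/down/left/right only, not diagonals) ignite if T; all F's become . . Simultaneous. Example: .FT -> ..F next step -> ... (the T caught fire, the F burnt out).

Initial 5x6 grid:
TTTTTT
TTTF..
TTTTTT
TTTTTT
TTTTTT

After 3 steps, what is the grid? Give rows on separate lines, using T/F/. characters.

Step 1: 3 trees catch fire, 1 burn out
  TTTFTT
  TTF...
  TTTFTT
  TTTTTT
  TTTTTT
Step 2: 6 trees catch fire, 3 burn out
  TTF.FT
  TF....
  TTF.FT
  TTTFTT
  TTTTTT
Step 3: 8 trees catch fire, 6 burn out
  TF...F
  F.....
  TF...F
  TTF.FT
  TTTFTT

TF...F
F.....
TF...F
TTF.FT
TTTFTT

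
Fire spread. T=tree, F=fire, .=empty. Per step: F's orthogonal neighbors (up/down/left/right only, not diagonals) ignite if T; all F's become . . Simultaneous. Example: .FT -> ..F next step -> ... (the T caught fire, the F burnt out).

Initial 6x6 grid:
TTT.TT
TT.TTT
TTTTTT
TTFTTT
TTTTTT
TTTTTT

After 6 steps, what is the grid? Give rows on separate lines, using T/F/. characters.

Step 1: 4 trees catch fire, 1 burn out
  TTT.TT
  TT.TTT
  TTFTTT
  TF.FTT
  TTFTTT
  TTTTTT
Step 2: 7 trees catch fire, 4 burn out
  TTT.TT
  TT.TTT
  TF.FTT
  F...FT
  TF.FTT
  TTFTTT
Step 3: 9 trees catch fire, 7 burn out
  TTT.TT
  TF.FTT
  F...FT
  .....F
  F...FT
  TF.FTT
Step 4: 7 trees catch fire, 9 burn out
  TFT.TT
  F...FT
  .....F
  ......
  .....F
  F...FT
Step 5: 5 trees catch fire, 7 burn out
  F.F.FT
  .....F
  ......
  ......
  ......
  .....F
Step 6: 1 trees catch fire, 5 burn out
  .....F
  ......
  ......
  ......
  ......
  ......

.....F
......
......
......
......
......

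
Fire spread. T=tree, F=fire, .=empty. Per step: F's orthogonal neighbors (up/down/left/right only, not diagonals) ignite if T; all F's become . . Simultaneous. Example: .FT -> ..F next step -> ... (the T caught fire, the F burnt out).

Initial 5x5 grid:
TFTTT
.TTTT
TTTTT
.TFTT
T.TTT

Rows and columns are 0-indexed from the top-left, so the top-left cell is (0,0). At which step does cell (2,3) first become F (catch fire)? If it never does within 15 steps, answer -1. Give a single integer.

Step 1: cell (2,3)='T' (+7 fires, +2 burnt)
Step 2: cell (2,3)='F' (+6 fires, +7 burnt)
  -> target ignites at step 2
Step 3: cell (2,3)='.' (+5 fires, +6 burnt)
Step 4: cell (2,3)='.' (+1 fires, +5 burnt)
Step 5: cell (2,3)='.' (+0 fires, +1 burnt)
  fire out at step 5

2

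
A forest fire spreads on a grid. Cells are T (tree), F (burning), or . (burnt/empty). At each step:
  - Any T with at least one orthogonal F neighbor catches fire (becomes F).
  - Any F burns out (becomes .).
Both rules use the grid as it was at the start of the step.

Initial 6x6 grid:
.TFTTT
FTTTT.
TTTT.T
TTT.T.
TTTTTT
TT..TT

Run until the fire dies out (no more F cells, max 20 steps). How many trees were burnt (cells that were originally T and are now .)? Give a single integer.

Answer: 26

Derivation:
Step 1: +5 fires, +2 burnt (F count now 5)
Step 2: +5 fires, +5 burnt (F count now 5)
Step 3: +6 fires, +5 burnt (F count now 6)
Step 4: +3 fires, +6 burnt (F count now 3)
Step 5: +2 fires, +3 burnt (F count now 2)
Step 6: +1 fires, +2 burnt (F count now 1)
Step 7: +3 fires, +1 burnt (F count now 3)
Step 8: +1 fires, +3 burnt (F count now 1)
Step 9: +0 fires, +1 burnt (F count now 0)
Fire out after step 9
Initially T: 27, now '.': 35
Total burnt (originally-T cells now '.'): 26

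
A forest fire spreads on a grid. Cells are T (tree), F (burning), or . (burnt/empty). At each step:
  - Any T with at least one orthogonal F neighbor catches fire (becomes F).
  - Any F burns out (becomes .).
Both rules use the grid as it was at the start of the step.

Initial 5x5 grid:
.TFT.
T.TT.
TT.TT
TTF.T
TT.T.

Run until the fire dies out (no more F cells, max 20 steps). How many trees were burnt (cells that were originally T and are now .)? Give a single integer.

Answer: 14

Derivation:
Step 1: +4 fires, +2 burnt (F count now 4)
Step 2: +4 fires, +4 burnt (F count now 4)
Step 3: +3 fires, +4 burnt (F count now 3)
Step 4: +2 fires, +3 burnt (F count now 2)
Step 5: +1 fires, +2 burnt (F count now 1)
Step 6: +0 fires, +1 burnt (F count now 0)
Fire out after step 6
Initially T: 15, now '.': 24
Total burnt (originally-T cells now '.'): 14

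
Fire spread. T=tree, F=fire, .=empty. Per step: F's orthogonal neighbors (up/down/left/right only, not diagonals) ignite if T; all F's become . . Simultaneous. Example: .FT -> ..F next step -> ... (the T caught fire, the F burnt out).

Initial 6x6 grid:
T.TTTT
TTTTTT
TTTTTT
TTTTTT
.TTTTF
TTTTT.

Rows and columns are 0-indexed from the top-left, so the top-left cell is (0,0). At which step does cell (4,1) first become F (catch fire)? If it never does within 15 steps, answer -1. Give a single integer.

Step 1: cell (4,1)='T' (+2 fires, +1 burnt)
Step 2: cell (4,1)='T' (+4 fires, +2 burnt)
Step 3: cell (4,1)='T' (+5 fires, +4 burnt)
Step 4: cell (4,1)='F' (+6 fires, +5 burnt)
  -> target ignites at step 4
Step 5: cell (4,1)='.' (+5 fires, +6 burnt)
Step 6: cell (4,1)='.' (+5 fires, +5 burnt)
Step 7: cell (4,1)='.' (+3 fires, +5 burnt)
Step 8: cell (4,1)='.' (+1 fires, +3 burnt)
Step 9: cell (4,1)='.' (+1 fires, +1 burnt)
Step 10: cell (4,1)='.' (+0 fires, +1 burnt)
  fire out at step 10

4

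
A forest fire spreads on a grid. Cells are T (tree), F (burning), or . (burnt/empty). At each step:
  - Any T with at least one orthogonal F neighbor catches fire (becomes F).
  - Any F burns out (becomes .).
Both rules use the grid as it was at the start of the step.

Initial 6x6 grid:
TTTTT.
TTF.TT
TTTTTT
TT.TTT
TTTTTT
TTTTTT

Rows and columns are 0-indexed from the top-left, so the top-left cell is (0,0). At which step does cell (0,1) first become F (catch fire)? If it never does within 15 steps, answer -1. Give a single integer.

Step 1: cell (0,1)='T' (+3 fires, +1 burnt)
Step 2: cell (0,1)='F' (+5 fires, +3 burnt)
  -> target ignites at step 2
Step 3: cell (0,1)='.' (+6 fires, +5 burnt)
Step 4: cell (0,1)='.' (+6 fires, +6 burnt)
Step 5: cell (0,1)='.' (+7 fires, +6 burnt)
Step 6: cell (0,1)='.' (+4 fires, +7 burnt)
Step 7: cell (0,1)='.' (+1 fires, +4 burnt)
Step 8: cell (0,1)='.' (+0 fires, +1 burnt)
  fire out at step 8

2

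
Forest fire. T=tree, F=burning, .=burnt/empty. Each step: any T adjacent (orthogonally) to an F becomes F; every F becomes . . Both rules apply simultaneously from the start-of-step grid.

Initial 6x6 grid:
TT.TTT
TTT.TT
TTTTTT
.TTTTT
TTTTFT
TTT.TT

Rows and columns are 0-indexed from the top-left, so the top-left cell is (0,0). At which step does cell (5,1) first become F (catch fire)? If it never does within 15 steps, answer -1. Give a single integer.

Step 1: cell (5,1)='T' (+4 fires, +1 burnt)
Step 2: cell (5,1)='T' (+5 fires, +4 burnt)
Step 3: cell (5,1)='T' (+6 fires, +5 burnt)
Step 4: cell (5,1)='F' (+6 fires, +6 burnt)
  -> target ignites at step 4
Step 5: cell (5,1)='.' (+5 fires, +6 burnt)
Step 6: cell (5,1)='.' (+2 fires, +5 burnt)
Step 7: cell (5,1)='.' (+2 fires, +2 burnt)
Step 8: cell (5,1)='.' (+1 fires, +2 burnt)
Step 9: cell (5,1)='.' (+0 fires, +1 burnt)
  fire out at step 9

4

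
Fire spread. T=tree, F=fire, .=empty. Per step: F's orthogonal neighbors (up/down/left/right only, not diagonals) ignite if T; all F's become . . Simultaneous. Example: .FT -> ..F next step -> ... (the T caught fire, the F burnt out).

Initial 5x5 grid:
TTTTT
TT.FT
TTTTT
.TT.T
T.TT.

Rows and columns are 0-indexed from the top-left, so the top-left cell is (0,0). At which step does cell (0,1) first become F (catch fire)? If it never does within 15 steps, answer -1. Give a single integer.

Step 1: cell (0,1)='T' (+3 fires, +1 burnt)
Step 2: cell (0,1)='T' (+4 fires, +3 burnt)
Step 3: cell (0,1)='F' (+4 fires, +4 burnt)
  -> target ignites at step 3
Step 4: cell (0,1)='.' (+5 fires, +4 burnt)
Step 5: cell (0,1)='.' (+2 fires, +5 burnt)
Step 6: cell (0,1)='.' (+0 fires, +2 burnt)
  fire out at step 6

3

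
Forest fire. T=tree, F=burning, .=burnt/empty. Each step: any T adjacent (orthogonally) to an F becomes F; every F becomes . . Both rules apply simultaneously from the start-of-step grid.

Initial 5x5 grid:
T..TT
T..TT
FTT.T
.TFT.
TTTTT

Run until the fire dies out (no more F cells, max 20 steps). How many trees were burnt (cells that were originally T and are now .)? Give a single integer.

Answer: 11

Derivation:
Step 1: +6 fires, +2 burnt (F count now 6)
Step 2: +3 fires, +6 burnt (F count now 3)
Step 3: +2 fires, +3 burnt (F count now 2)
Step 4: +0 fires, +2 burnt (F count now 0)
Fire out after step 4
Initially T: 16, now '.': 20
Total burnt (originally-T cells now '.'): 11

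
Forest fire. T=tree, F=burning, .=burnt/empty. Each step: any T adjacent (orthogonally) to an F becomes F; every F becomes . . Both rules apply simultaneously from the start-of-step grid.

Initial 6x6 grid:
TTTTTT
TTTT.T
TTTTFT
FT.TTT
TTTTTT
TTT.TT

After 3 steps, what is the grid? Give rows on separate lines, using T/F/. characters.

Step 1: 6 trees catch fire, 2 burn out
  TTTTTT
  TTTT.T
  FTTF.F
  .F.TFT
  FTTTTT
  TTT.TT
Step 2: 10 trees catch fire, 6 burn out
  TTTTTT
  FTTF.F
  .FF...
  ...F.F
  .FTTFT
  FTT.TT
Step 3: 10 trees catch fire, 10 burn out
  FTTFTF
  .FF...
  ......
  ......
  ..FF.F
  .FT.FT

FTTFTF
.FF...
......
......
..FF.F
.FT.FT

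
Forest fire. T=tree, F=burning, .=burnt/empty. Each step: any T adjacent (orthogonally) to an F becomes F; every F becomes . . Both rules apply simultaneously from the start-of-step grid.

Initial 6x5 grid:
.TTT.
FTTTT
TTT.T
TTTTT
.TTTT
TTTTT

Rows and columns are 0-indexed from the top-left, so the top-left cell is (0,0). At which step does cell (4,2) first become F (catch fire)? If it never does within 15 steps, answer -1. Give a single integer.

Step 1: cell (4,2)='T' (+2 fires, +1 burnt)
Step 2: cell (4,2)='T' (+4 fires, +2 burnt)
Step 3: cell (4,2)='T' (+4 fires, +4 burnt)
Step 4: cell (4,2)='T' (+4 fires, +4 burnt)
Step 5: cell (4,2)='F' (+4 fires, +4 burnt)
  -> target ignites at step 5
Step 6: cell (4,2)='.' (+4 fires, +4 burnt)
Step 7: cell (4,2)='.' (+2 fires, +4 burnt)
Step 8: cell (4,2)='.' (+1 fires, +2 burnt)
Step 9: cell (4,2)='.' (+0 fires, +1 burnt)
  fire out at step 9

5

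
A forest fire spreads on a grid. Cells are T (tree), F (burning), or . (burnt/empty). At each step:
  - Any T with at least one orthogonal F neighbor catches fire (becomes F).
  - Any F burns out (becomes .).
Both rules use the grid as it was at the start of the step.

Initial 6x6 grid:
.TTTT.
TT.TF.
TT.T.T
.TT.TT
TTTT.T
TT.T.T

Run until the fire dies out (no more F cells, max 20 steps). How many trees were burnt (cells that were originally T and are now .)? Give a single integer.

Answer: 19

Derivation:
Step 1: +2 fires, +1 burnt (F count now 2)
Step 2: +2 fires, +2 burnt (F count now 2)
Step 3: +1 fires, +2 burnt (F count now 1)
Step 4: +1 fires, +1 burnt (F count now 1)
Step 5: +1 fires, +1 burnt (F count now 1)
Step 6: +2 fires, +1 burnt (F count now 2)
Step 7: +2 fires, +2 burnt (F count now 2)
Step 8: +2 fires, +2 burnt (F count now 2)
Step 9: +3 fires, +2 burnt (F count now 3)
Step 10: +2 fires, +3 burnt (F count now 2)
Step 11: +1 fires, +2 burnt (F count now 1)
Step 12: +0 fires, +1 burnt (F count now 0)
Fire out after step 12
Initially T: 24, now '.': 31
Total burnt (originally-T cells now '.'): 19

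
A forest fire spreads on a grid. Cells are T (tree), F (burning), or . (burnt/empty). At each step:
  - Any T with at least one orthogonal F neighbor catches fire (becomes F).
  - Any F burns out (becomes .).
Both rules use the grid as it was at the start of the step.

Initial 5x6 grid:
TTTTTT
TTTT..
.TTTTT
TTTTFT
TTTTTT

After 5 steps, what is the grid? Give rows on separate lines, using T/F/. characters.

Step 1: 4 trees catch fire, 1 burn out
  TTTTTT
  TTTT..
  .TTTFT
  TTTF.F
  TTTTFT
Step 2: 5 trees catch fire, 4 burn out
  TTTTTT
  TTTT..
  .TTF.F
  TTF...
  TTTF.F
Step 3: 4 trees catch fire, 5 burn out
  TTTTTT
  TTTF..
  .TF...
  TF....
  TTF...
Step 4: 5 trees catch fire, 4 burn out
  TTTFTT
  TTF...
  .F....
  F.....
  TF....
Step 5: 4 trees catch fire, 5 burn out
  TTF.FT
  TF....
  ......
  ......
  F.....

TTF.FT
TF....
......
......
F.....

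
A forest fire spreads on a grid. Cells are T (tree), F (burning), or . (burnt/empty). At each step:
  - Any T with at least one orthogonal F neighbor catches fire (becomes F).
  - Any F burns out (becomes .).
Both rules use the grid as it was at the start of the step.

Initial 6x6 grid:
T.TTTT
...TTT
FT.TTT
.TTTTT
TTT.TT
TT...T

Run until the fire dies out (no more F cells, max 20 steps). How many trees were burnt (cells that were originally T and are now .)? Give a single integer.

Answer: 24

Derivation:
Step 1: +1 fires, +1 burnt (F count now 1)
Step 2: +1 fires, +1 burnt (F count now 1)
Step 3: +2 fires, +1 burnt (F count now 2)
Step 4: +4 fires, +2 burnt (F count now 4)
Step 5: +3 fires, +4 burnt (F count now 3)
Step 6: +4 fires, +3 burnt (F count now 4)
Step 7: +4 fires, +4 burnt (F count now 4)
Step 8: +4 fires, +4 burnt (F count now 4)
Step 9: +1 fires, +4 burnt (F count now 1)
Step 10: +0 fires, +1 burnt (F count now 0)
Fire out after step 10
Initially T: 25, now '.': 35
Total burnt (originally-T cells now '.'): 24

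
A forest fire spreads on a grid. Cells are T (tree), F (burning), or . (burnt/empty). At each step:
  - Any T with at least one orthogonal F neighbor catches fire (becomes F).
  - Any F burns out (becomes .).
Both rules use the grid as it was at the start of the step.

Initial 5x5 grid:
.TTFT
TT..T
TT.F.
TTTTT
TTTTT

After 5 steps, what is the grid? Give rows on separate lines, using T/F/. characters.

Step 1: 3 trees catch fire, 2 burn out
  .TF.F
  TT..T
  TT...
  TTTFT
  TTTTT
Step 2: 5 trees catch fire, 3 burn out
  .F...
  TT..F
  TT...
  TTF.F
  TTTFT
Step 3: 4 trees catch fire, 5 burn out
  .....
  TF...
  TT...
  TF...
  TTF.F
Step 4: 4 trees catch fire, 4 burn out
  .....
  F....
  TF...
  F....
  TF...
Step 5: 2 trees catch fire, 4 burn out
  .....
  .....
  F....
  .....
  F....

.....
.....
F....
.....
F....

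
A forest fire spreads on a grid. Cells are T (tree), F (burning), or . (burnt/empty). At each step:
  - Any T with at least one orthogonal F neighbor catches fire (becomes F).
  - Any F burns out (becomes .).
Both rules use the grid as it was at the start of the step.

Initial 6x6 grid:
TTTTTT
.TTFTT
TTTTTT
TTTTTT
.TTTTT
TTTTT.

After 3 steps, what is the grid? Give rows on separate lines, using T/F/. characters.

Step 1: 4 trees catch fire, 1 burn out
  TTTFTT
  .TF.FT
  TTTFTT
  TTTTTT
  .TTTTT
  TTTTT.
Step 2: 7 trees catch fire, 4 burn out
  TTF.FT
  .F...F
  TTF.FT
  TTTFTT
  .TTTTT
  TTTTT.
Step 3: 7 trees catch fire, 7 burn out
  TF...F
  ......
  TF...F
  TTF.FT
  .TTFTT
  TTTTT.

TF...F
......
TF...F
TTF.FT
.TTFTT
TTTTT.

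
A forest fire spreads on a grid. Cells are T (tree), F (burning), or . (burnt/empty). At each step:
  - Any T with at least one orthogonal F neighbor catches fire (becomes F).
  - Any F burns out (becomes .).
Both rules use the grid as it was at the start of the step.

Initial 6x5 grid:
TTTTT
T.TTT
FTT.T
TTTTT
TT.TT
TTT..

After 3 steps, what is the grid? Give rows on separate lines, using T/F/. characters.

Step 1: 3 trees catch fire, 1 burn out
  TTTTT
  F.TTT
  .FT.T
  FTTTT
  TT.TT
  TTT..
Step 2: 4 trees catch fire, 3 burn out
  FTTTT
  ..TTT
  ..F.T
  .FTTT
  FT.TT
  TTT..
Step 3: 5 trees catch fire, 4 burn out
  .FTTT
  ..FTT
  ....T
  ..FTT
  .F.TT
  FTT..

.FTTT
..FTT
....T
..FTT
.F.TT
FTT..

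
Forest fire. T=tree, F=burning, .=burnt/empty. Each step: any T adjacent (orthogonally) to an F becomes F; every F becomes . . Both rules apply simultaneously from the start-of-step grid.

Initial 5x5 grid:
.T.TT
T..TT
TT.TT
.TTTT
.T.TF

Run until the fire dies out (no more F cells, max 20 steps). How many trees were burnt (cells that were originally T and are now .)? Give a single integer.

Answer: 15

Derivation:
Step 1: +2 fires, +1 burnt (F count now 2)
Step 2: +2 fires, +2 burnt (F count now 2)
Step 3: +3 fires, +2 burnt (F count now 3)
Step 4: +3 fires, +3 burnt (F count now 3)
Step 5: +3 fires, +3 burnt (F count now 3)
Step 6: +1 fires, +3 burnt (F count now 1)
Step 7: +1 fires, +1 burnt (F count now 1)
Step 8: +0 fires, +1 burnt (F count now 0)
Fire out after step 8
Initially T: 16, now '.': 24
Total burnt (originally-T cells now '.'): 15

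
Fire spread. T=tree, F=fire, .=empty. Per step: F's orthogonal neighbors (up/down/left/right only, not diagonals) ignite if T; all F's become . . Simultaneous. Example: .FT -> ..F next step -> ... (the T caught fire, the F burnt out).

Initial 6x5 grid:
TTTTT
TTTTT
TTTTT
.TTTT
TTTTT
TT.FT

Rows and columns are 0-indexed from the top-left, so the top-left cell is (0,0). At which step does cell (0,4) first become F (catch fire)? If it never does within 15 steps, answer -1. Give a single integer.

Step 1: cell (0,4)='T' (+2 fires, +1 burnt)
Step 2: cell (0,4)='T' (+3 fires, +2 burnt)
Step 3: cell (0,4)='T' (+4 fires, +3 burnt)
Step 4: cell (0,4)='T' (+6 fires, +4 burnt)
Step 5: cell (0,4)='T' (+5 fires, +6 burnt)
Step 6: cell (0,4)='F' (+4 fires, +5 burnt)
  -> target ignites at step 6
Step 7: cell (0,4)='.' (+2 fires, +4 burnt)
Step 8: cell (0,4)='.' (+1 fires, +2 burnt)
Step 9: cell (0,4)='.' (+0 fires, +1 burnt)
  fire out at step 9

6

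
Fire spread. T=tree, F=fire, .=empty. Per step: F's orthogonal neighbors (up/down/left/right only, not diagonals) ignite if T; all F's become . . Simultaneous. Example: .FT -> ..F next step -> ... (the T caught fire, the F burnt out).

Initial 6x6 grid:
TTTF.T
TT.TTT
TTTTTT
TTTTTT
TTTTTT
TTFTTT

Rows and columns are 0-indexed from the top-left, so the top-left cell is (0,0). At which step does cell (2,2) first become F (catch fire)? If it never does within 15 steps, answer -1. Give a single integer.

Step 1: cell (2,2)='T' (+5 fires, +2 burnt)
Step 2: cell (2,2)='T' (+8 fires, +5 burnt)
Step 3: cell (2,2)='F' (+10 fires, +8 burnt)
  -> target ignites at step 3
Step 4: cell (2,2)='.' (+7 fires, +10 burnt)
Step 5: cell (2,2)='.' (+2 fires, +7 burnt)
Step 6: cell (2,2)='.' (+0 fires, +2 burnt)
  fire out at step 6

3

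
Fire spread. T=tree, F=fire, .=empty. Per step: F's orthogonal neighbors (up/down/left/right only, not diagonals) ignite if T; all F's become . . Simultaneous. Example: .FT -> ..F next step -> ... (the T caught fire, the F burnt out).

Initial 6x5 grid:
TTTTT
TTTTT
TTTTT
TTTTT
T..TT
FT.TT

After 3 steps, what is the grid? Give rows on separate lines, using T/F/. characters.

Step 1: 2 trees catch fire, 1 burn out
  TTTTT
  TTTTT
  TTTTT
  TTTTT
  F..TT
  .F.TT
Step 2: 1 trees catch fire, 2 burn out
  TTTTT
  TTTTT
  TTTTT
  FTTTT
  ...TT
  ...TT
Step 3: 2 trees catch fire, 1 burn out
  TTTTT
  TTTTT
  FTTTT
  .FTTT
  ...TT
  ...TT

TTTTT
TTTTT
FTTTT
.FTTT
...TT
...TT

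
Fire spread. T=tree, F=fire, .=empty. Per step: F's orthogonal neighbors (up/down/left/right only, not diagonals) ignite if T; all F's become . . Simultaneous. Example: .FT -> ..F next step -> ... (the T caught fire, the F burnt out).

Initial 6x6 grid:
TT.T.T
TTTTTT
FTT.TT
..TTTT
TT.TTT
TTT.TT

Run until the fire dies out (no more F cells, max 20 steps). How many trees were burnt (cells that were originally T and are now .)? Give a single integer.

Answer: 23

Derivation:
Step 1: +2 fires, +1 burnt (F count now 2)
Step 2: +3 fires, +2 burnt (F count now 3)
Step 3: +3 fires, +3 burnt (F count now 3)
Step 4: +2 fires, +3 burnt (F count now 2)
Step 5: +4 fires, +2 burnt (F count now 4)
Step 6: +4 fires, +4 burnt (F count now 4)
Step 7: +4 fires, +4 burnt (F count now 4)
Step 8: +1 fires, +4 burnt (F count now 1)
Step 9: +0 fires, +1 burnt (F count now 0)
Fire out after step 9
Initially T: 28, now '.': 31
Total burnt (originally-T cells now '.'): 23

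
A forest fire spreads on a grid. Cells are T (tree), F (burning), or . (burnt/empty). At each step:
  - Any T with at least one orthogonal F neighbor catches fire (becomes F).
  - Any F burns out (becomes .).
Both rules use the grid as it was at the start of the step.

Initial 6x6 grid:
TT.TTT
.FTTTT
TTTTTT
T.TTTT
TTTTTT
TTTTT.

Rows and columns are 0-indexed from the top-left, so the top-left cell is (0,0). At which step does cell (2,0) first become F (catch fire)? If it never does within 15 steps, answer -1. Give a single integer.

Step 1: cell (2,0)='T' (+3 fires, +1 burnt)
Step 2: cell (2,0)='F' (+4 fires, +3 burnt)
  -> target ignites at step 2
Step 3: cell (2,0)='.' (+5 fires, +4 burnt)
Step 4: cell (2,0)='.' (+6 fires, +5 burnt)
Step 5: cell (2,0)='.' (+7 fires, +6 burnt)
Step 6: cell (2,0)='.' (+4 fires, +7 burnt)
Step 7: cell (2,0)='.' (+2 fires, +4 burnt)
Step 8: cell (2,0)='.' (+0 fires, +2 burnt)
  fire out at step 8

2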